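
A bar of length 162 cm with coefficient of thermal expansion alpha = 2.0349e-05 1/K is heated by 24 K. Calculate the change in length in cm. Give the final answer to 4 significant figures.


dL = L0 * alpha * dT
dL = 162 * 2.0349e-05 * 24
dL = 0.07912 cm


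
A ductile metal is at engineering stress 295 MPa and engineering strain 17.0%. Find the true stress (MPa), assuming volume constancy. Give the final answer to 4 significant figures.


sigma_true = sigma_eng * (1 + epsilon_eng)
sigma_true = 295 * (1 + 0.17)
sigma_true = 345.2 MPa


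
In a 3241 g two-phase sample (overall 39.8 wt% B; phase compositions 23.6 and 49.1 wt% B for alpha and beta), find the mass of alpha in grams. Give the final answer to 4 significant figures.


f_alpha = (C_beta - C0) / (C_beta - C_alpha)
f_alpha = (49.1 - 39.8) / (49.1 - 23.6) = 0.364706
m_alpha = f_alpha * m_total = 0.364706 * 3241 = 1182 g


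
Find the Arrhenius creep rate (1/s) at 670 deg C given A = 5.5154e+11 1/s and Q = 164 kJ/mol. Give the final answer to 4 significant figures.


rate = A * exp(-Q / (R*T))
T = 670 + 273.15 = 943.15 K
rate = 5.5154e+11 * exp(-164e3 / (8.314 * 943.15))
rate = 455.4 1/s


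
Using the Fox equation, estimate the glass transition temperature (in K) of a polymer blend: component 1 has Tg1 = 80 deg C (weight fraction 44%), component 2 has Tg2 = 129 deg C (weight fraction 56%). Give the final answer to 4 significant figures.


1/Tg = w1/Tg1 + w2/Tg2 (in Kelvin)
Tg1 = 353.15 K, Tg2 = 402.15 K
1/Tg = 0.44/353.15 + 0.56/402.15
Tg = 379 K


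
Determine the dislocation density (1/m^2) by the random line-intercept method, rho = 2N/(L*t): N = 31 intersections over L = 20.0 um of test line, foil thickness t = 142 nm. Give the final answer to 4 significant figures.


rho = 2N / (L * t)
L = 20.0 um = 2e-05 m, t = 142 nm = 1.42e-07 m
rho = 2 * 31 / (2e-05 * 1.42e-07)
rho = 2.183e+13 1/m^2


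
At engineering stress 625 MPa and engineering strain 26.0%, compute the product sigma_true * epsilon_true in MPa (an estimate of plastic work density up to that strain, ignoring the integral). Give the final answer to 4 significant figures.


sigma_true = sigma_eng * (1 + epsilon_eng)
sigma_true = 625 * (1 + 0.26) = 787.5 MPa
epsilon_true = ln(1 + epsilon_eng)
epsilon_true = ln(1 + 0.26) = 0.231112
sigma_true * epsilon_true = 787.5 * 0.231112 = 182 MPa


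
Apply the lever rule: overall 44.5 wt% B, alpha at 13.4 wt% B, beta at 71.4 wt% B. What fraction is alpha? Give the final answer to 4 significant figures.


f_alpha = (C_beta - C0) / (C_beta - C_alpha)
f_alpha = (71.4 - 44.5) / (71.4 - 13.4)
f_alpha = 0.4638


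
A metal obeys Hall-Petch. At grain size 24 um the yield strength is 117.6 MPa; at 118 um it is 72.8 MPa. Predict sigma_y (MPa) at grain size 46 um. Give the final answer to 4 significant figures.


sigma_y = sigma0 + k / sqrt(d)
1/sqrt(d1) = 1/sqrt(2.4e-05) = 204.124;  1/sqrt(d2) = 92.0575
k = (sigma1 - sigma2) / (1/sqrt(d1) - 1/sqrt(d2)) = (117.6 - 72.8) / (204.124 - 92.0575) = 0.399762 MPa*m^0.5
sigma0 = sigma1 - k/sqrt(d1) = 117.6 - 0.399762*204.124 = 35.9989 MPa
sigma_y(d3) = 35.9989 + 0.399762 / sqrt(4.6e-05) = 94.94 MPa


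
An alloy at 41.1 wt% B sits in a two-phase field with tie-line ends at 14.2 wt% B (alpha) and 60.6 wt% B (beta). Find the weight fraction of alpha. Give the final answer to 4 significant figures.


f_alpha = (C_beta - C0) / (C_beta - C_alpha)
f_alpha = (60.6 - 41.1) / (60.6 - 14.2)
f_alpha = 0.4203


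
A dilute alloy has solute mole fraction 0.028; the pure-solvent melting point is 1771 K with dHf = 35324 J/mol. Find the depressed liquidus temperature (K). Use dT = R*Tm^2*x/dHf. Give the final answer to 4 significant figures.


dT = R*Tm^2*x / dHf
dT = 8.314 * 1771^2 * 0.028 / 35324
dT = 20.6698 K
T_new = 1771 - 20.6698 = 1750 K


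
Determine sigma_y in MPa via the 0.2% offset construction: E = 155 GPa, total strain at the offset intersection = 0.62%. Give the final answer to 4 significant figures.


Offset strain = 0.002
Elastic strain at yield = total_strain - offset = 6.2e-03 - 0.002 = 4.2e-03
sigma_y = E * elastic_strain = 155000 * 4.2e-03
sigma_y = 651 MPa


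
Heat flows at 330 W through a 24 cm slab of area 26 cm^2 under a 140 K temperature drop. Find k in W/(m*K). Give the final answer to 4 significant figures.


k = Q*L / (A*dT)
L = 0.24 m, A = 2.6e-03 m^2
k = 330 * 0.24 / (2.6e-03 * 140)
k = 217.6 W/(m*K)


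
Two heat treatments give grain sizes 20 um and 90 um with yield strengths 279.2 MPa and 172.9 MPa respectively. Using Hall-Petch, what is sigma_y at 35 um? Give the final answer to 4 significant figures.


sigma_y = sigma0 + k / sqrt(d)
1/sqrt(d1) = 1/sqrt(2e-05) = 223.607;  1/sqrt(d2) = 105.409
k = (sigma1 - sigma2) / (1/sqrt(d1) - 1/sqrt(d2)) = (279.2 - 172.9) / (223.607 - 105.409) = 0.899342 MPa*m^0.5
sigma0 = sigma1 - k/sqrt(d1) = 279.2 - 0.899342*223.607 = 78.101 MPa
sigma_y(d3) = 78.101 + 0.899342 / sqrt(3.5e-05) = 230.1 MPa


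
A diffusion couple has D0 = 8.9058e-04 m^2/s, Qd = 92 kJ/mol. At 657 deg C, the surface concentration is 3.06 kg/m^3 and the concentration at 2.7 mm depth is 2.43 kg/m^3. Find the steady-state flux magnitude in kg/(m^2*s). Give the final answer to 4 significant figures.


Step 1: D = D0 * exp(-Qd/(R*T))
T = 657 + 273.15 = 930.15 K
D = 8.9058e-04 * exp(-92e3 / (8.314 * 930.15)) = 6.06767e-09 m^2/s
Step 2: J = D * (C1 - C2) / dx
J = 6.06767e-09 * (3.06 - 2.43) / 2.7e-03
J = 1.416e-06 kg/(m^2*s)


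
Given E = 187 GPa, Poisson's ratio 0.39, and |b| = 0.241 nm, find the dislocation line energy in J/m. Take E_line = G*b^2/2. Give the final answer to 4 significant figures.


Step 1: G = E / (2*(1+nu))
G = 187 / (2*(1+0.39)) = 67.2662 GPa = 6.72662e+10 Pa
Step 2: E_line = G*b^2/2
b = 0.241 nm = 2.41e-10 m
E_line = 0.5 * 6.72662e+10 * (2.41e-10)^2 = 1.953e-09 J/m


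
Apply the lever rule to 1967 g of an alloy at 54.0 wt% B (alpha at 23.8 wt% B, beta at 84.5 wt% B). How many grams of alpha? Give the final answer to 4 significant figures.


f_alpha = (C_beta - C0) / (C_beta - C_alpha)
f_alpha = (84.5 - 54.0) / (84.5 - 23.8) = 0.502471
m_alpha = f_alpha * m_total = 0.502471 * 1967 = 988.4 g


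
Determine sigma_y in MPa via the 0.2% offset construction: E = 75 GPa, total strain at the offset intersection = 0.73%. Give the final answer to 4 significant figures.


Offset strain = 0.002
Elastic strain at yield = total_strain - offset = 7.3e-03 - 0.002 = 5.3e-03
sigma_y = E * elastic_strain = 75000 * 5.3e-03
sigma_y = 397.5 MPa


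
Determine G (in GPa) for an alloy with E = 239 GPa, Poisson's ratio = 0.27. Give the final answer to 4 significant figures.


G = E / (2*(1+nu))
G = 239 / (2*(1+0.27))
G = 94.09 GPa


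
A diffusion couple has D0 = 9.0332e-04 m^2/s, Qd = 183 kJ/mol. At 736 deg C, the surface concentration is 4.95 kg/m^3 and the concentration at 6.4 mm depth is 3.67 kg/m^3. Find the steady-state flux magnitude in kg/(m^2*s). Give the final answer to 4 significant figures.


Step 1: D = D0 * exp(-Qd/(R*T))
T = 736 + 273.15 = 1009.15 K
D = 9.0332e-04 * exp(-183e3 / (8.314 * 1009.15)) = 3.04251e-13 m^2/s
Step 2: J = D * (C1 - C2) / dx
J = 3.04251e-13 * (4.95 - 3.67) / 6.4e-03
J = 6.085e-11 kg/(m^2*s)


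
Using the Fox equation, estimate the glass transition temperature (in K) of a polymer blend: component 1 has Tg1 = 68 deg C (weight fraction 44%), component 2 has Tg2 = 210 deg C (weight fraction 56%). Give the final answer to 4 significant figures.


1/Tg = w1/Tg1 + w2/Tg2 (in Kelvin)
Tg1 = 341.15 K, Tg2 = 483.15 K
1/Tg = 0.44/341.15 + 0.56/483.15
Tg = 408.4 K


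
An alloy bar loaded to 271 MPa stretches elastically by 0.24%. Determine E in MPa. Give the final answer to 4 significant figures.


E = sigma / epsilon
epsilon = 0.24% = 2.4e-03
E = 271 / 2.4e-03
E = 112900 MPa


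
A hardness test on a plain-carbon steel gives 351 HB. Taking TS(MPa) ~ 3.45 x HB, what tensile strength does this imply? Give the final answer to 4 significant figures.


TS (MPa) = 3.45 * HB
TS = 3.45 * 351
TS = 1211 MPa


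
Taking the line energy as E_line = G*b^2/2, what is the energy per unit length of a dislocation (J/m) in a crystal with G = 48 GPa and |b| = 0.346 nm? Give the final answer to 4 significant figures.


E = G*b^2/2
b = 0.346 nm = 3.46e-10 m
G = 48 GPa = 4.8e+10 Pa
E = 0.5 * 4.8e+10 * (3.46e-10)^2
E = 2.873e-09 J/m


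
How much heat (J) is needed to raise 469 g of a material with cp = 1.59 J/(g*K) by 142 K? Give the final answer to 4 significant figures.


Q = m * cp * dT
Q = 469 * 1.59 * 142
Q = 105900 J


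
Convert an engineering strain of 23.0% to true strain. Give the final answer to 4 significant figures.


epsilon_true = ln(1 + epsilon_eng)
epsilon_true = ln(1 + 0.23)
epsilon_true = 0.207


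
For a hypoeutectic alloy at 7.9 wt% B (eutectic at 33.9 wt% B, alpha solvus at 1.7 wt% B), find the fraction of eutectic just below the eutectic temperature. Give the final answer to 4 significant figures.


f_primary = (C_e - C0) / (C_e - C_alpha_max)
f_primary = (33.9 - 7.9) / (33.9 - 1.7)
f_primary = 0.807453
f_eutectic = 1 - 0.807453 = 0.1925


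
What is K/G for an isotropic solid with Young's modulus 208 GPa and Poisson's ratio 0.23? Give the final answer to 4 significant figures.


G = E / (2*(1+nu))
G = 208 / (2*(1+0.23)) = 84.5528 GPa
K = E / (3*(1-2*nu))
K = 208 / (3*(1-2*0.23)) = 128.395 GPa
K/G = 128.395 / 84.5528 = 1.519


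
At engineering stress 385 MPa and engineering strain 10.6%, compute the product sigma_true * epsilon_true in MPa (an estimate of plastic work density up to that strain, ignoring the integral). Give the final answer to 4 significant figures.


sigma_true = sigma_eng * (1 + epsilon_eng)
sigma_true = 385 * (1 + 0.106) = 425.81 MPa
epsilon_true = ln(1 + epsilon_eng)
epsilon_true = ln(1 + 0.106) = 0.10075
sigma_true * epsilon_true = 425.81 * 0.10075 = 42.9 MPa


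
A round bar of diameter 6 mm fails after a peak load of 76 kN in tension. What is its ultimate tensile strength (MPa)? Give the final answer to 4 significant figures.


A0 = pi*(d/2)^2 = pi*(6/2)^2 = 28.2743 mm^2
UTS = F_max / A0 = 76*1000 / 28.2743
UTS = 2688 MPa


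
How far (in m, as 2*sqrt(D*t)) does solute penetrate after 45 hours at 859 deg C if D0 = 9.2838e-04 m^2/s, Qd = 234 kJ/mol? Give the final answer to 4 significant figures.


Step 1: D = D0 * exp(-Qd/(R*T))
T = 1132.15 K
D = 9.2838e-04 * exp(-234e3 / (8.314 * 1132.15)) = 1.48302e-14 m^2/s
Step 2: L = 2*sqrt(D*t)
t = 45 h = 162000 s
L = 2*sqrt(1.48302e-14 * 162000) = 9.803e-05 m


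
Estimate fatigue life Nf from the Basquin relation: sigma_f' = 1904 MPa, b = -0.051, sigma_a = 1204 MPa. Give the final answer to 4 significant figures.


sigma_a = sigma_f' * (2*Nf)^b
2*Nf = (sigma_a / sigma_f')^(1/b)
2*Nf = (1204 / 1904)^(1/-0.051)
2*Nf = 7993.81
Nf = 3997 cycles


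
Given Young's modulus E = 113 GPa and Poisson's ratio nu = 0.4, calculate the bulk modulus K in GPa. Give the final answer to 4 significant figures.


K = E / (3*(1-2*nu))
K = 113 / (3*(1-2*0.4))
K = 188.3 GPa


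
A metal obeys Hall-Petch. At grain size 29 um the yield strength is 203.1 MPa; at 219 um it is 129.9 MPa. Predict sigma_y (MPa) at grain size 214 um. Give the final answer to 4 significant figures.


sigma_y = sigma0 + k / sqrt(d)
1/sqrt(d1) = 1/sqrt(2.9e-05) = 185.695;  1/sqrt(d2) = 67.5737
k = (sigma1 - sigma2) / (1/sqrt(d1) - 1/sqrt(d2)) = (203.1 - 129.9) / (185.695 - 67.5737) = 0.6197 MPa*m^0.5
sigma0 = sigma1 - k/sqrt(d1) = 203.1 - 0.6197*185.695 = 88.0245 MPa
sigma_y(d3) = 88.0245 + 0.6197 / sqrt(2.14e-04) = 130.4 MPa


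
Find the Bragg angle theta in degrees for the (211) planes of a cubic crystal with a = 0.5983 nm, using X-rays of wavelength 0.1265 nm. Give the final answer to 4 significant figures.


d = a / sqrt(h^2+k^2+l^2)
d = 0.5983 / sqrt(6) = 0.244255 nm
lambda = 2*d*sin(theta)  =>  sin(theta) = lambda / (2*d)
sin(theta) = 0.1265 / (2 * 0.244255) = 0.258951
theta = 15.01 deg


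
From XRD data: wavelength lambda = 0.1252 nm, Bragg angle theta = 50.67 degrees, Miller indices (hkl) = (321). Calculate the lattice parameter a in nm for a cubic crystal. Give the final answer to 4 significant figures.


d = lambda / (2*sin(theta))
d = 0.1252 / (2*sin(50.67 deg))
d = 0.0809299 nm
a = d * sqrt(h^2+k^2+l^2) = 0.0809299 * sqrt(14)
a = 0.3028 nm


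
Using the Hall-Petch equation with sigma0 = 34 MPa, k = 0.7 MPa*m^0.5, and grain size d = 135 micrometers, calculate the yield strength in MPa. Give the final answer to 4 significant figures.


sigma_y = sigma0 + k / sqrt(d)
d = 135 um = 1.35e-04 m
sigma_y = 34 + 0.7 / sqrt(1.35e-04)
sigma_y = 94.25 MPa


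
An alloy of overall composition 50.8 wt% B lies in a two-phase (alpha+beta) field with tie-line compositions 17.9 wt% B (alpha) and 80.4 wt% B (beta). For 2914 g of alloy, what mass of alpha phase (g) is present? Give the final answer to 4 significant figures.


f_alpha = (C_beta - C0) / (C_beta - C_alpha)
f_alpha = (80.4 - 50.8) / (80.4 - 17.9) = 0.4736
m_alpha = f_alpha * m_total = 0.4736 * 2914 = 1380 g


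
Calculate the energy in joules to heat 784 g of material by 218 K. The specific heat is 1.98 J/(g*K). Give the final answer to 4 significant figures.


Q = m * cp * dT
Q = 784 * 1.98 * 218
Q = 338400 J


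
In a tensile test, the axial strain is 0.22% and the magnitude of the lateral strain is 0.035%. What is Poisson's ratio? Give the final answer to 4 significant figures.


nu = -epsilon_lat / epsilon_axial
Lateral strain is contraction (negative), so using magnitudes:
nu = 0.035 / 0.22
nu = 0.1591


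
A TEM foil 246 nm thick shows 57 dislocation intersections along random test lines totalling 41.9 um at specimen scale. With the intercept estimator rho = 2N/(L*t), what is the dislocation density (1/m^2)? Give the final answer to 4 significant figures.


rho = 2N / (L * t)
L = 41.9 um = 4.19e-05 m, t = 246 nm = 2.46e-07 m
rho = 2 * 57 / (4.19e-05 * 2.46e-07)
rho = 1.106e+13 1/m^2


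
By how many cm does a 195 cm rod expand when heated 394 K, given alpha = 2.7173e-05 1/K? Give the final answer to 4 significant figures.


dL = L0 * alpha * dT
dL = 195 * 2.7173e-05 * 394
dL = 2.088 cm


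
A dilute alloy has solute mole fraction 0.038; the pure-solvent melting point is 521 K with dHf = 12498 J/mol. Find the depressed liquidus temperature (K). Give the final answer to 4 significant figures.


dT = R*Tm^2*x / dHf
dT = 8.314 * 521^2 * 0.038 / 12498
dT = 6.86165 K
T_new = 521 - 6.86165 = 514.1 K


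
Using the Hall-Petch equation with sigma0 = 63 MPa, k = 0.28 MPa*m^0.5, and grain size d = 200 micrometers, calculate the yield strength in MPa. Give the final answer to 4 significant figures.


sigma_y = sigma0 + k / sqrt(d)
d = 200 um = 2e-04 m
sigma_y = 63 + 0.28 / sqrt(2e-04)
sigma_y = 82.8 MPa


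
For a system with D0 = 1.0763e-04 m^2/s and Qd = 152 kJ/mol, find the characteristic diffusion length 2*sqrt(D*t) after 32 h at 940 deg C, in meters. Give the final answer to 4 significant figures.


Step 1: D = D0 * exp(-Qd/(R*T))
T = 1213.15 K
D = 1.0763e-04 * exp(-152e3 / (8.314 * 1213.15)) = 3.06922e-11 m^2/s
Step 2: L = 2*sqrt(D*t)
t = 32 h = 115200 s
L = 2*sqrt(3.06922e-11 * 115200) = 3.761e-03 m


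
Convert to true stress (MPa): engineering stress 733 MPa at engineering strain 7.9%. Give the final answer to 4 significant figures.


sigma_true = sigma_eng * (1 + epsilon_eng)
sigma_true = 733 * (1 + 0.079)
sigma_true = 790.9 MPa


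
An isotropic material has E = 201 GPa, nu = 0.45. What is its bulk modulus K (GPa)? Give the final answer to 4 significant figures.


K = E / (3*(1-2*nu))
K = 201 / (3*(1-2*0.45))
K = 670 GPa


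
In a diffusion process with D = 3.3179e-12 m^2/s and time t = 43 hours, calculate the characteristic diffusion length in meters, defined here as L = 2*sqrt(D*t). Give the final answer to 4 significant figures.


t = 43 hr = 154800 s
Diffusion length = 2*sqrt(D*t)
= 2*sqrt(3.3179e-12 * 154800)
= 1.433e-03 m


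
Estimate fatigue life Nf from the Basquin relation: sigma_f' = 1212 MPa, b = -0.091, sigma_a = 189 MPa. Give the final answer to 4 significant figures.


sigma_a = sigma_f' * (2*Nf)^b
2*Nf = (sigma_a / sigma_f')^(1/b)
2*Nf = (189 / 1212)^(1/-0.091)
2*Nf = 7.38891e+08
Nf = 3.694e+08 cycles


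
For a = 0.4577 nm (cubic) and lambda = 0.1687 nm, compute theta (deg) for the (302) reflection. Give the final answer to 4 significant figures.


d = a / sqrt(h^2+k^2+l^2)
d = 0.4577 / sqrt(13) = 0.126943 nm
lambda = 2*d*sin(theta)  =>  sin(theta) = lambda / (2*d)
sin(theta) = 0.1687 / (2 * 0.126943) = 0.664471
theta = 41.64 deg


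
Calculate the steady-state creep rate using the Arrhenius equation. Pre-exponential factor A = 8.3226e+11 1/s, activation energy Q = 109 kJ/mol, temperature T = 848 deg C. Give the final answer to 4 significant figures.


rate = A * exp(-Q / (R*T))
T = 848 + 273.15 = 1121.15 K
rate = 8.3226e+11 * exp(-109e3 / (8.314 * 1121.15))
rate = 6.946e+06 1/s


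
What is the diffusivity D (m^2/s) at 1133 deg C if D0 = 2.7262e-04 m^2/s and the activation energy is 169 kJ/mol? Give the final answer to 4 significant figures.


D = D0 * exp(-Qd / (R*T))
T = 1406.15 K
D = 2.7262e-04 * exp(-169e3 / (8.314 * 1406.15))
D = 1.437e-10 m^2/s


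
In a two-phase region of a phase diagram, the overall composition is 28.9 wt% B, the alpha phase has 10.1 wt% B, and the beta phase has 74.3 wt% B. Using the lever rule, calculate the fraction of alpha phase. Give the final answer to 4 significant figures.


f_alpha = (C_beta - C0) / (C_beta - C_alpha)
f_alpha = (74.3 - 28.9) / (74.3 - 10.1)
f_alpha = 0.7072


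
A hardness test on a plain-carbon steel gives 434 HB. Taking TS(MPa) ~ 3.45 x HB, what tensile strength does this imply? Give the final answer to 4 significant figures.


TS (MPa) = 3.45 * HB
TS = 3.45 * 434
TS = 1497 MPa


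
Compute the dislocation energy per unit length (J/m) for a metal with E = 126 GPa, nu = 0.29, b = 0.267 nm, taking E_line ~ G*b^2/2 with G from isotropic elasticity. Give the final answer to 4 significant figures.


Step 1: G = E / (2*(1+nu))
G = 126 / (2*(1+0.29)) = 48.8372 GPa = 4.88372e+10 Pa
Step 2: E_line = G*b^2/2
b = 0.267 nm = 2.67e-10 m
E_line = 0.5 * 4.88372e+10 * (2.67e-10)^2 = 1.741e-09 J/m


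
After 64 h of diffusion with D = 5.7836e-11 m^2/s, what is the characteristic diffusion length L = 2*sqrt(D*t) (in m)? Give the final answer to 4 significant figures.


t = 64 hr = 230400 s
Diffusion length = 2*sqrt(D*t)
= 2*sqrt(5.7836e-11 * 230400)
= 7.301e-03 m


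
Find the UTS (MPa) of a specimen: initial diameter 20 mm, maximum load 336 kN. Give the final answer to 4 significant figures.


A0 = pi*(d/2)^2 = pi*(20/2)^2 = 314.159 mm^2
UTS = F_max / A0 = 336*1000 / 314.159
UTS = 1070 MPa


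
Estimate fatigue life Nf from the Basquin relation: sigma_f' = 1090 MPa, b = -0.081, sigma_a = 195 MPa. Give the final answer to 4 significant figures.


sigma_a = sigma_f' * (2*Nf)^b
2*Nf = (sigma_a / sigma_f')^(1/b)
2*Nf = (195 / 1090)^(1/-0.081)
2*Nf = 1.68679e+09
Nf = 8.434e+08 cycles


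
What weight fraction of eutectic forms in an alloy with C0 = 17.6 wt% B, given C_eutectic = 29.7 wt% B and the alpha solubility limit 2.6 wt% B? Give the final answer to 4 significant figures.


f_primary = (C_e - C0) / (C_e - C_alpha_max)
f_primary = (29.7 - 17.6) / (29.7 - 2.6)
f_primary = 0.446494
f_eutectic = 1 - 0.446494 = 0.5535


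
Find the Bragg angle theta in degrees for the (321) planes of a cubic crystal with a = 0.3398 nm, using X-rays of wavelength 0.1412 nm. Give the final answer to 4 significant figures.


d = a / sqrt(h^2+k^2+l^2)
d = 0.3398 / sqrt(14) = 0.0908154 nm
lambda = 2*d*sin(theta)  =>  sin(theta) = lambda / (2*d)
sin(theta) = 0.1412 / (2 * 0.0908154) = 0.777401
theta = 51.02 deg


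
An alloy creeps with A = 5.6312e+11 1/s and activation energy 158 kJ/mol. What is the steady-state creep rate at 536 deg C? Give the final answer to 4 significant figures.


rate = A * exp(-Q / (R*T))
T = 536 + 273.15 = 809.15 K
rate = 5.6312e+11 * exp(-158e3 / (8.314 * 809.15))
rate = 35.53 1/s


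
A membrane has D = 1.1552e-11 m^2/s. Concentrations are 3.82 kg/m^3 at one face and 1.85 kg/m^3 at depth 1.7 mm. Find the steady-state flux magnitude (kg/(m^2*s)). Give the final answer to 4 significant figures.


J = -D * (dC/dx) = D * (C1 - C2) / dx
J = 1.1552e-11 * (3.82 - 1.85) / 1.7e-03
J = 1.339e-08 kg/(m^2*s)


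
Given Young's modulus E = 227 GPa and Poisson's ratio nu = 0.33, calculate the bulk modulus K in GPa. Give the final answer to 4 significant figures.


K = E / (3*(1-2*nu))
K = 227 / (3*(1-2*0.33))
K = 222.5 GPa


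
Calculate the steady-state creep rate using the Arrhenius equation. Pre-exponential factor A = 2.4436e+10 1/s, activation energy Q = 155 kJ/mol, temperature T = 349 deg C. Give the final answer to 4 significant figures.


rate = A * exp(-Q / (R*T))
T = 349 + 273.15 = 622.15 K
rate = 2.4436e+10 * exp(-155e3 / (8.314 * 622.15))
rate = 2.366e-03 1/s


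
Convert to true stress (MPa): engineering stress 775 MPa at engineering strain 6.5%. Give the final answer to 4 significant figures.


sigma_true = sigma_eng * (1 + epsilon_eng)
sigma_true = 775 * (1 + 0.065)
sigma_true = 825.4 MPa


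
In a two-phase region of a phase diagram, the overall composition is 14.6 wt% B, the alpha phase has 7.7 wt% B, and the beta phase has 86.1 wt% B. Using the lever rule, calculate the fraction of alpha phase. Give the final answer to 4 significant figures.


f_alpha = (C_beta - C0) / (C_beta - C_alpha)
f_alpha = (86.1 - 14.6) / (86.1 - 7.7)
f_alpha = 0.912


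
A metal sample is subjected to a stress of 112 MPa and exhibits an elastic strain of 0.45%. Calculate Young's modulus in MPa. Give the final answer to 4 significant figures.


E = sigma / epsilon
epsilon = 0.45% = 4.5e-03
E = 112 / 4.5e-03
E = 24890 MPa


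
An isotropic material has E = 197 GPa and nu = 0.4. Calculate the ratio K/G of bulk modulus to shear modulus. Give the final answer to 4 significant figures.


G = E / (2*(1+nu))
G = 197 / (2*(1+0.4)) = 70.3571 GPa
K = E / (3*(1-2*nu))
K = 197 / (3*(1-2*0.4)) = 328.333 GPa
K/G = 328.333 / 70.3571 = 4.667


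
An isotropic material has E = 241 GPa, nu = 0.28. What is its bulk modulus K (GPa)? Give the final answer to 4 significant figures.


K = E / (3*(1-2*nu))
K = 241 / (3*(1-2*0.28))
K = 182.6 GPa


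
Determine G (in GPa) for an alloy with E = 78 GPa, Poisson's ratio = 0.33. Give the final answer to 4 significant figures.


G = E / (2*(1+nu))
G = 78 / (2*(1+0.33))
G = 29.32 GPa


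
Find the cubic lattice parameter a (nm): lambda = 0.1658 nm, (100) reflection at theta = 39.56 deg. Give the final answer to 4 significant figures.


d = lambda / (2*sin(theta))
d = 0.1658 / (2*sin(39.56 deg))
d = 0.130165 nm
a = d * sqrt(h^2+k^2+l^2) = 0.130165 * sqrt(1)
a = 0.1302 nm


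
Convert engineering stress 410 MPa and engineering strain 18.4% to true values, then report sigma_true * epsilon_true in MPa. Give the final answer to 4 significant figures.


sigma_true = sigma_eng * (1 + epsilon_eng)
sigma_true = 410 * (1 + 0.184) = 485.44 MPa
epsilon_true = ln(1 + epsilon_eng)
epsilon_true = ln(1 + 0.184) = 0.168899
sigma_true * epsilon_true = 485.44 * 0.168899 = 81.99 MPa


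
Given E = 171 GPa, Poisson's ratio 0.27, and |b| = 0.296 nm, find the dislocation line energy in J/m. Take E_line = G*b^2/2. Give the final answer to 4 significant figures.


Step 1: G = E / (2*(1+nu))
G = 171 / (2*(1+0.27)) = 67.3228 GPa = 6.73228e+10 Pa
Step 2: E_line = G*b^2/2
b = 0.296 nm = 2.96e-10 m
E_line = 0.5 * 6.73228e+10 * (2.96e-10)^2 = 2.949e-09 J/m


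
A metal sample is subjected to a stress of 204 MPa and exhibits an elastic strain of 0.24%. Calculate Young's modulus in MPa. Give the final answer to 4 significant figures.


E = sigma / epsilon
epsilon = 0.24% = 2.4e-03
E = 204 / 2.4e-03
E = 85000 MPa


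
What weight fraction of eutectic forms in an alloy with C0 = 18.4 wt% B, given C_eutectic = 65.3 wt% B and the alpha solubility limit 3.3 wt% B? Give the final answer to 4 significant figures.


f_primary = (C_e - C0) / (C_e - C_alpha_max)
f_primary = (65.3 - 18.4) / (65.3 - 3.3)
f_primary = 0.756452
f_eutectic = 1 - 0.756452 = 0.2435


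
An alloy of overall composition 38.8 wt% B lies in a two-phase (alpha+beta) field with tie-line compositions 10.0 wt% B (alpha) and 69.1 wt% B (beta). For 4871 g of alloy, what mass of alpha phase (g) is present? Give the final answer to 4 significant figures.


f_alpha = (C_beta - C0) / (C_beta - C_alpha)
f_alpha = (69.1 - 38.8) / (69.1 - 10.0) = 0.51269
m_alpha = f_alpha * m_total = 0.51269 * 4871 = 2497 g


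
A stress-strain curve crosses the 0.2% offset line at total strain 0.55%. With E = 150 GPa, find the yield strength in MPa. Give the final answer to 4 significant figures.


Offset strain = 0.002
Elastic strain at yield = total_strain - offset = 5.5e-03 - 0.002 = 3.5e-03
sigma_y = E * elastic_strain = 150000 * 3.5e-03
sigma_y = 525 MPa


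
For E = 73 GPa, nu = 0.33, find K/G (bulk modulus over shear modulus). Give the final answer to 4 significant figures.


G = E / (2*(1+nu))
G = 73 / (2*(1+0.33)) = 27.4436 GPa
K = E / (3*(1-2*nu))
K = 73 / (3*(1-2*0.33)) = 71.5686 GPa
K/G = 71.5686 / 27.4436 = 2.608


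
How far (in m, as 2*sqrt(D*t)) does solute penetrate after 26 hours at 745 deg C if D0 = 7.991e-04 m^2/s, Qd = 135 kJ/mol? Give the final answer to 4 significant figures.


Step 1: D = D0 * exp(-Qd/(R*T))
T = 1018.15 K
D = 7.991e-04 * exp(-135e3 / (8.314 * 1018.15)) = 9.47068e-11 m^2/s
Step 2: L = 2*sqrt(D*t)
t = 26 h = 93600 s
L = 2*sqrt(9.47068e-11 * 93600) = 5.955e-03 m


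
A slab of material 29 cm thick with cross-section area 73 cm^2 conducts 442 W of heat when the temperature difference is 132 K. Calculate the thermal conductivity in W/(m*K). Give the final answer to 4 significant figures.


k = Q*L / (A*dT)
L = 0.29 m, A = 7.3e-03 m^2
k = 442 * 0.29 / (7.3e-03 * 132)
k = 133 W/(m*K)


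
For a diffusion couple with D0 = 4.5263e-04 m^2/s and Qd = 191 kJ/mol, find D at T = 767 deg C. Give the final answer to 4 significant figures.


D = D0 * exp(-Qd / (R*T))
T = 1040.15 K
D = 4.5263e-04 * exp(-191e3 / (8.314 * 1040.15))
D = 1.158e-13 m^2/s


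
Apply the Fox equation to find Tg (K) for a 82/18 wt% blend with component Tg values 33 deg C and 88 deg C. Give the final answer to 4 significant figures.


1/Tg = w1/Tg1 + w2/Tg2 (in Kelvin)
Tg1 = 306.15 K, Tg2 = 361.15 K
1/Tg = 0.82/306.15 + 0.18/361.15
Tg = 314.8 K


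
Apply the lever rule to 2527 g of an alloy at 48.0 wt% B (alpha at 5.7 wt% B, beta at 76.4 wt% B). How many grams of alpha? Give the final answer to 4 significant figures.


f_alpha = (C_beta - C0) / (C_beta - C_alpha)
f_alpha = (76.4 - 48.0) / (76.4 - 5.7) = 0.401697
m_alpha = f_alpha * m_total = 0.401697 * 2527 = 1015 g


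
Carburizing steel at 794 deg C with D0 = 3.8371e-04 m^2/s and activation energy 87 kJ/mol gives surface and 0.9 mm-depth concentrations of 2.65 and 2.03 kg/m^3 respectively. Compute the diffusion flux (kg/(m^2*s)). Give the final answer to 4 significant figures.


Step 1: D = D0 * exp(-Qd/(R*T))
T = 794 + 273.15 = 1067.15 K
D = 3.8371e-04 * exp(-87e3 / (8.314 * 1067.15)) = 2.11539e-08 m^2/s
Step 2: J = D * (C1 - C2) / dx
J = 2.11539e-08 * (2.65 - 2.03) / 9e-04
J = 1.457e-05 kg/(m^2*s)


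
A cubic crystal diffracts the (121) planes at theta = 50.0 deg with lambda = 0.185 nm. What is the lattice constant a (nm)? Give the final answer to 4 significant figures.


d = lambda / (2*sin(theta))
d = 0.185 / (2*sin(50.0 deg))
d = 0.12075 nm
a = d * sqrt(h^2+k^2+l^2) = 0.12075 * sqrt(6)
a = 0.2958 nm


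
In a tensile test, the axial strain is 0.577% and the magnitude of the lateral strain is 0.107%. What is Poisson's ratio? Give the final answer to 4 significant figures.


nu = -epsilon_lat / epsilon_axial
Lateral strain is contraction (negative), so using magnitudes:
nu = 0.107 / 0.577
nu = 0.1854


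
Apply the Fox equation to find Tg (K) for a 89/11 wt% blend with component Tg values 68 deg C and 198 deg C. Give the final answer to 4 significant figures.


1/Tg = w1/Tg1 + w2/Tg2 (in Kelvin)
Tg1 = 341.15 K, Tg2 = 471.15 K
1/Tg = 0.89/341.15 + 0.11/471.15
Tg = 351.8 K


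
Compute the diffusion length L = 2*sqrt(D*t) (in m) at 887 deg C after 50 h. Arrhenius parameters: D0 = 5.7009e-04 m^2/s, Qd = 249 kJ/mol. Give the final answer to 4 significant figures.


Step 1: D = D0 * exp(-Qd/(R*T))
T = 1160.15 K
D = 5.7009e-04 * exp(-249e3 / (8.314 * 1160.15)) = 3.50391e-15 m^2/s
Step 2: L = 2*sqrt(D*t)
t = 50 h = 180000 s
L = 2*sqrt(3.50391e-15 * 180000) = 5.023e-05 m


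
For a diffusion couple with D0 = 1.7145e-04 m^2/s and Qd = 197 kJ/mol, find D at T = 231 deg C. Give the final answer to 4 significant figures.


D = D0 * exp(-Qd / (R*T))
T = 504.15 K
D = 1.7145e-04 * exp(-197e3 / (8.314 * 504.15))
D = 6.643e-25 m^2/s


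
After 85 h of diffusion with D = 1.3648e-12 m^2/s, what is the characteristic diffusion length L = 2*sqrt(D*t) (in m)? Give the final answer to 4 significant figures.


t = 85 hr = 306000 s
Diffusion length = 2*sqrt(D*t)
= 2*sqrt(1.3648e-12 * 306000)
= 1.292e-03 m


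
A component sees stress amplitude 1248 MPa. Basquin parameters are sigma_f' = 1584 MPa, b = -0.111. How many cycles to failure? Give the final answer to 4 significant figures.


sigma_a = sigma_f' * (2*Nf)^b
2*Nf = (sigma_a / sigma_f')^(1/b)
2*Nf = (1248 / 1584)^(1/-0.111)
2*Nf = 8.5664
Nf = 4.283 cycles


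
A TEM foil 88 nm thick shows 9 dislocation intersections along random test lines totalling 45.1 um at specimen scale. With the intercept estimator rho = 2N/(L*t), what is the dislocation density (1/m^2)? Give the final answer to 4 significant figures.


rho = 2N / (L * t)
L = 45.1 um = 4.51e-05 m, t = 88 nm = 8.8e-08 m
rho = 2 * 9 / (4.51e-05 * 8.8e-08)
rho = 4.535e+12 1/m^2


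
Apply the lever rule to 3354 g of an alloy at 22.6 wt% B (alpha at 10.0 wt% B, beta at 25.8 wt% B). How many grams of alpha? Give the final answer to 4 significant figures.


f_alpha = (C_beta - C0) / (C_beta - C_alpha)
f_alpha = (25.8 - 22.6) / (25.8 - 10.0) = 0.202532
m_alpha = f_alpha * m_total = 0.202532 * 3354 = 679.3 g


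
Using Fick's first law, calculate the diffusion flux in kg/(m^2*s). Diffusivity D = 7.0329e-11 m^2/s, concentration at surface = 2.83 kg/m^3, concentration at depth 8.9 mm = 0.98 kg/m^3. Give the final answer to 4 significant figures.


J = -D * (dC/dx) = D * (C1 - C2) / dx
J = 7.0329e-11 * (2.83 - 0.98) / 8.9e-03
J = 1.462e-08 kg/(m^2*s)


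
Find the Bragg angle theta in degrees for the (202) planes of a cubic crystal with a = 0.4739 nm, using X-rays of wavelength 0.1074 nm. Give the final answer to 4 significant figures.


d = a / sqrt(h^2+k^2+l^2)
d = 0.4739 / sqrt(8) = 0.167549 nm
lambda = 2*d*sin(theta)  =>  sin(theta) = lambda / (2*d)
sin(theta) = 0.1074 / (2 * 0.167549) = 0.320503
theta = 18.69 deg


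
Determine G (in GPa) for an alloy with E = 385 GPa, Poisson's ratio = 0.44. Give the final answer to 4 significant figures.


G = E / (2*(1+nu))
G = 385 / (2*(1+0.44))
G = 133.7 GPa


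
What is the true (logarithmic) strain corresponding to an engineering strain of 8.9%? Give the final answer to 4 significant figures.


epsilon_true = ln(1 + epsilon_eng)
epsilon_true = ln(1 + 0.089)
epsilon_true = 0.08526


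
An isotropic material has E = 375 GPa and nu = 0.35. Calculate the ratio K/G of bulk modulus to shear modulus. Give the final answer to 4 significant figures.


G = E / (2*(1+nu))
G = 375 / (2*(1+0.35)) = 138.889 GPa
K = E / (3*(1-2*nu))
K = 375 / (3*(1-2*0.35)) = 416.667 GPa
K/G = 416.667 / 138.889 = 3


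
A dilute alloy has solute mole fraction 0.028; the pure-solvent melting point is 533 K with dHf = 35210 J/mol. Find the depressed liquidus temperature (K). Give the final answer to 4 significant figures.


dT = R*Tm^2*x / dHf
dT = 8.314 * 533^2 * 0.028 / 35210
dT = 1.87826 K
T_new = 533 - 1.87826 = 531.1 K


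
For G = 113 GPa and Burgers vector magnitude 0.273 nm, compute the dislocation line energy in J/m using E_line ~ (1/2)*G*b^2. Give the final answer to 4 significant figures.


E = G*b^2/2
b = 0.273 nm = 2.73e-10 m
G = 113 GPa = 1.13e+11 Pa
E = 0.5 * 1.13e+11 * (2.73e-10)^2
E = 4.211e-09 J/m


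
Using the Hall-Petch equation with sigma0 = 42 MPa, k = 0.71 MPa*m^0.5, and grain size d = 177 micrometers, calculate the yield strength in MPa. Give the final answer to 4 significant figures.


sigma_y = sigma0 + k / sqrt(d)
d = 177 um = 1.77e-04 m
sigma_y = 42 + 0.71 / sqrt(1.77e-04)
sigma_y = 95.37 MPa


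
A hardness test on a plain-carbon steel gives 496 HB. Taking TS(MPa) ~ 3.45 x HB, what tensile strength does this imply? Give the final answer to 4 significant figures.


TS (MPa) = 3.45 * HB
TS = 3.45 * 496
TS = 1711 MPa


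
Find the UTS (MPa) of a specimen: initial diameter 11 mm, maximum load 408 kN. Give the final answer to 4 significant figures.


A0 = pi*(d/2)^2 = pi*(11/2)^2 = 95.0332 mm^2
UTS = F_max / A0 = 408*1000 / 95.0332
UTS = 4293 MPa


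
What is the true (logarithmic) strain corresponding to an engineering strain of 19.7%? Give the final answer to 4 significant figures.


epsilon_true = ln(1 + epsilon_eng)
epsilon_true = ln(1 + 0.197)
epsilon_true = 0.1798


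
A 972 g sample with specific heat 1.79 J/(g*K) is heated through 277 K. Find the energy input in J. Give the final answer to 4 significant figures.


Q = m * cp * dT
Q = 972 * 1.79 * 277
Q = 481900 J


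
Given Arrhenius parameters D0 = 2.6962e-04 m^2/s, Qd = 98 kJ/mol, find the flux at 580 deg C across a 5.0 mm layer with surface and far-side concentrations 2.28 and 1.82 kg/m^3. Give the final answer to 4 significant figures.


Step 1: D = D0 * exp(-Qd/(R*T))
T = 580 + 273.15 = 853.15 K
D = 2.6962e-04 * exp(-98e3 / (8.314 * 853.15)) = 2.69417e-10 m^2/s
Step 2: J = D * (C1 - C2) / dx
J = 2.69417e-10 * (2.28 - 1.82) / 5e-03
J = 2.479e-08 kg/(m^2*s)


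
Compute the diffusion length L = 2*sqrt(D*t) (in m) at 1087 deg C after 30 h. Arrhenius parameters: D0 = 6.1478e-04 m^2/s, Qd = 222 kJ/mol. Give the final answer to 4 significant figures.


Step 1: D = D0 * exp(-Qd/(R*T))
T = 1360.15 K
D = 6.1478e-04 * exp(-222e3 / (8.314 * 1360.15)) = 1.83154e-12 m^2/s
Step 2: L = 2*sqrt(D*t)
t = 30 h = 108000 s
L = 2*sqrt(1.83154e-12 * 108000) = 8.895e-04 m


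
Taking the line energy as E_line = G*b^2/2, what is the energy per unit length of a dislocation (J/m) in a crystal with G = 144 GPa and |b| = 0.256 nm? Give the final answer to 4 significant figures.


E = G*b^2/2
b = 0.256 nm = 2.56e-10 m
G = 144 GPa = 1.44e+11 Pa
E = 0.5 * 1.44e+11 * (2.56e-10)^2
E = 4.719e-09 J/m


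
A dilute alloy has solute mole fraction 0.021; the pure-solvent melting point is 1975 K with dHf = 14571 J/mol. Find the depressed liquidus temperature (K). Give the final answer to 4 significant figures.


dT = R*Tm^2*x / dHf
dT = 8.314 * 1975^2 * 0.021 / 14571
dT = 46.7384 K
T_new = 1975 - 46.7384 = 1928 K


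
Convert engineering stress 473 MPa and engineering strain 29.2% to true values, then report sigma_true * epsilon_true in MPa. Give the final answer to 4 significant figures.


sigma_true = sigma_eng * (1 + epsilon_eng)
sigma_true = 473 * (1 + 0.292) = 611.116 MPa
epsilon_true = ln(1 + epsilon_eng)
epsilon_true = ln(1 + 0.292) = 0.256191
sigma_true * epsilon_true = 611.116 * 0.256191 = 156.6 MPa


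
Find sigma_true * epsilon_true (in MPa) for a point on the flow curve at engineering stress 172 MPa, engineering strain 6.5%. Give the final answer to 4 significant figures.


sigma_true = sigma_eng * (1 + epsilon_eng)
sigma_true = 172 * (1 + 0.065) = 183.18 MPa
epsilon_true = ln(1 + epsilon_eng)
epsilon_true = ln(1 + 0.065) = 0.0629748
sigma_true * epsilon_true = 183.18 * 0.0629748 = 11.54 MPa


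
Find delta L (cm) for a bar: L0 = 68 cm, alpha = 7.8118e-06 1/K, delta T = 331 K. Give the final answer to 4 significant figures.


dL = L0 * alpha * dT
dL = 68 * 7.8118e-06 * 331
dL = 0.1758 cm


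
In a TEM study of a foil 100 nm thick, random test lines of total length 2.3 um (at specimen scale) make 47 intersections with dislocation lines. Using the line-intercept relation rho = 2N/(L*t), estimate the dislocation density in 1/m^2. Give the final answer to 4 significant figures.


rho = 2N / (L * t)
L = 2.3 um = 2.3e-06 m, t = 100 nm = 1e-07 m
rho = 2 * 47 / (2.3e-06 * 1e-07)
rho = 4.087e+14 1/m^2


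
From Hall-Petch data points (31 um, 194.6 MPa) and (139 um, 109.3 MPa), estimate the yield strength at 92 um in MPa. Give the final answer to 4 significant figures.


sigma_y = sigma0 + k / sqrt(d)
1/sqrt(d1) = 1/sqrt(3.1e-05) = 179.605;  1/sqrt(d2) = 84.8189
k = (sigma1 - sigma2) / (1/sqrt(d1) - 1/sqrt(d2)) = (194.6 - 109.3) / (179.605 - 84.8189) = 0.899918 MPa*m^0.5
sigma0 = sigma1 - k/sqrt(d1) = 194.6 - 0.899918*179.605 = 32.9699 MPa
sigma_y(d3) = 32.9699 + 0.899918 / sqrt(9.2e-05) = 126.8 MPa


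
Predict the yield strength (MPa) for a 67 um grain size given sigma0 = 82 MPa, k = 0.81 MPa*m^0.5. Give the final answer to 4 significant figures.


sigma_y = sigma0 + k / sqrt(d)
d = 67 um = 6.7e-05 m
sigma_y = 82 + 0.81 / sqrt(6.7e-05)
sigma_y = 181 MPa


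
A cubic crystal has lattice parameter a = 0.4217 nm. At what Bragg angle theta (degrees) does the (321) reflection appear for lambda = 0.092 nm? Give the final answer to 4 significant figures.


d = a / sqrt(h^2+k^2+l^2)
d = 0.4217 / sqrt(14) = 0.112704 nm
lambda = 2*d*sin(theta)  =>  sin(theta) = lambda / (2*d)
sin(theta) = 0.092 / (2 * 0.112704) = 0.408149
theta = 24.09 deg


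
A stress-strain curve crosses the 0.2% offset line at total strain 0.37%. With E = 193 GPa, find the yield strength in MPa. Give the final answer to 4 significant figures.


Offset strain = 0.002
Elastic strain at yield = total_strain - offset = 3.7e-03 - 0.002 = 1.7e-03
sigma_y = E * elastic_strain = 193000 * 1.7e-03
sigma_y = 328.1 MPa


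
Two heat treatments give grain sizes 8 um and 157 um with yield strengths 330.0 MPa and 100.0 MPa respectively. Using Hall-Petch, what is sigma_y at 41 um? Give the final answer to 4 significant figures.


sigma_y = sigma0 + k / sqrt(d)
1/sqrt(d1) = 1/sqrt(8e-06) = 353.553;  1/sqrt(d2) = 79.8087
k = (sigma1 - sigma2) / (1/sqrt(d1) - 1/sqrt(d2)) = (330.0 - 100.0) / (353.553 - 79.8087) = 0.840199 MPa*m^0.5
sigma0 = sigma1 - k/sqrt(d1) = 330.0 - 0.840199*353.553 = 32.9448 MPa
sigma_y(d3) = 32.9448 + 0.840199 / sqrt(4.1e-05) = 164.2 MPa


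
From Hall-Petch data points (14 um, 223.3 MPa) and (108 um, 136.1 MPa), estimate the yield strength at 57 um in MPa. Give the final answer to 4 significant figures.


sigma_y = sigma0 + k / sqrt(d)
1/sqrt(d1) = 1/sqrt(1.4e-05) = 267.261;  1/sqrt(d2) = 96.225
k = (sigma1 - sigma2) / (1/sqrt(d1) - 1/sqrt(d2)) = (223.3 - 136.1) / (267.261 - 96.225) = 0.509834 MPa*m^0.5
sigma0 = sigma1 - k/sqrt(d1) = 223.3 - 0.509834*267.261 = 87.0412 MPa
sigma_y(d3) = 87.0412 + 0.509834 / sqrt(5.7e-05) = 154.6 MPa


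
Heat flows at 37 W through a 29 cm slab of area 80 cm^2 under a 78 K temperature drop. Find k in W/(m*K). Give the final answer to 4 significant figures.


k = Q*L / (A*dT)
L = 0.29 m, A = 8e-03 m^2
k = 37 * 0.29 / (8e-03 * 78)
k = 17.2 W/(m*K)


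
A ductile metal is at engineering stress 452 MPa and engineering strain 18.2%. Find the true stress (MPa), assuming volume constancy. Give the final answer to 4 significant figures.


sigma_true = sigma_eng * (1 + epsilon_eng)
sigma_true = 452 * (1 + 0.182)
sigma_true = 534.3 MPa


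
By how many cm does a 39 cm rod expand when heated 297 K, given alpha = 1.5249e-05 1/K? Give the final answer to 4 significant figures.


dL = L0 * alpha * dT
dL = 39 * 1.5249e-05 * 297
dL = 0.1766 cm
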